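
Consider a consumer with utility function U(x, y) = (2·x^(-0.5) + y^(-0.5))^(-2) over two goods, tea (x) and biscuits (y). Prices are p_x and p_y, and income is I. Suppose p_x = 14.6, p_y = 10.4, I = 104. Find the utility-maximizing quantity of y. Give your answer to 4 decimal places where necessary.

MRS = MU_x/MU_y = 2·(y/x)^(1.5). Set equal to p_x/p_y.
Solve for the ratio: y/x = [(1/2)·p_x/p_y]^(2/3).
With the ratio pinned down, the budget gives x* = I/(p_x + p_y·(y/x)) and y* = (y/x)·x*.
Numerically y/x = 0.789817, so x* = 104/(14.6 + 10.4·0.789817) = 4.5586 and y* = 0.789817·4.5586 = 3.6004.

y* = 3.6004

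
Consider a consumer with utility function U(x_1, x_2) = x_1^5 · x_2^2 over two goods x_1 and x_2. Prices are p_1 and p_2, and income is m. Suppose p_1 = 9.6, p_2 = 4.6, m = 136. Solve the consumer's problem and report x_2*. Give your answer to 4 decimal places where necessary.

x_2* = 8.4472

The MRS is (5/2)·x_2/x_1. Set MRS = p_1/p_2.
So 5·p_2·x_2 = 2·p_1·x_1; combined with the budget, a share 5/7 of income goes to x_1.
Demand: x_1*(p_1,p_2,m) = 5/7·m/p_1 and x_2* = 2/7·m/p_2.
At p_1=9.6, p_2=4.6, m=136: x_2* = 2/7·136/4.6 = 8.4472.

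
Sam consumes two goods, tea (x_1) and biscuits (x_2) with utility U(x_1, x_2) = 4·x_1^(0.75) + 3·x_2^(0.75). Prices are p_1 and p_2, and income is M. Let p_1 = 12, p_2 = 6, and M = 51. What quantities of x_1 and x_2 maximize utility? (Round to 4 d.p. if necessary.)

MRS = MU_x_1/MU_x_2 = (4/3)·(x_2/x_1)^(0.25). Set equal to p_1/p_2.
Solve for the ratio: x_2/x_1 = [(3/4)·p_1/p_2]^(4).
With the ratio pinned down, the budget gives x_1* = M/(p_1 + p_2·(x_2/x_1)) and x_2* = (x_2/x_1)·x_1*.
Numerically x_2/x_1 = 5.0625, so x_1* = 51/(12 + 6·5.0625) = 1.2035 and x_2* = 5.0625·1.2035 = 6.0929.

x_1* = 1.2035, x_2* = 6.0929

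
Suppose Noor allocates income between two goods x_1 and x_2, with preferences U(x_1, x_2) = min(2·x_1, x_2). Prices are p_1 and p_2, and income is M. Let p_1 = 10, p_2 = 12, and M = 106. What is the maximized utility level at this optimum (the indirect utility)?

V = 6.2353

With perfect complements, no substitution: consume in ratio x_1:x_2 = 1:2.
Budget: p_1·x_1 + p_2·2·x_1 = M, so (p_1 + 2·p_2)·x_1 = M.
Demand: x_1*(p_1,p_2,M) = M/(p_1 + 2·p_2), x_2* = 2·M/(p_1 + 2·p_2).
Here 10 + 2·12 = 34, giving x_1* = 3.1176 and x_2* = 6.2353.
Utility at the optimum: U(3.1176, 6.2353) = 6.2353.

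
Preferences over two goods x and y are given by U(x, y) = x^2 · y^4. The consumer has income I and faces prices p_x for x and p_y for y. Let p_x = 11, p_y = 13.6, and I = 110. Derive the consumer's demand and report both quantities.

x* = 3.3333, y* = 5.3922

The MRS is (1/2)·y/x. Set MRS = p_x/p_y.
So 2·p_y·y = 4·p_x·x; combined with the budget, a share 1/3 of income goes to x.
Demand: x*(p_x,p_y,I) = 1/3·I/p_x and y* = 2/3·I/p_y.
At p_x=11, p_y=13.6, I=110: x* = 1/3·110/11 = 3.3333, y* = 5.3922.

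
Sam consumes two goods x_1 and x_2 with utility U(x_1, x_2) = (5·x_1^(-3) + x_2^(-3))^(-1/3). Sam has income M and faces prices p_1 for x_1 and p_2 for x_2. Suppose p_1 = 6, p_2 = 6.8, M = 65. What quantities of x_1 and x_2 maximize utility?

From the CES first-order condition, 5·(x_2/x_1)^(4) = p_1/p_2.
Hence x_2/x_1 = ((1/5)·p_1/p_2)^(1/(4)), i.e. raised to the 0.25 power.
With the ratio pinned down, the budget gives x_1* = M/(p_1 + p_2·(x_2/x_1)) and x_2* = (x_2/x_1)·x_1*.
Numerically x_2/x_1 = 0.648139, so x_1* = 65/(6 + 6.8·0.648139) = 6.2456 and x_2* = 0.648139·6.2456 = 4.048.

x_1* = 6.2456, x_2* = 4.048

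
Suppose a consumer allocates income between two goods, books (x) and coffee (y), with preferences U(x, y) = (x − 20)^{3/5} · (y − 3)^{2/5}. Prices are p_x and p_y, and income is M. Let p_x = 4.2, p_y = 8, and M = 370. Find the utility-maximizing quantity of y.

y* = 16.1

This is Cobb-Douglas in (x−20, y−3): tangency gives 0.6·p_y·(y−3) = 0.4·p_x·(x−20).
After buying the subsistence bundle (20, 3), a share 0.6 of the remaining income goes to x: x* = 20 + 0.6·(M − 20p_x − 3p_y)/p_x.
Discretionary income = 370 − 20·4.2 − 3·8 = 262; y* = 3 + 0.4·262/8 = 16.1.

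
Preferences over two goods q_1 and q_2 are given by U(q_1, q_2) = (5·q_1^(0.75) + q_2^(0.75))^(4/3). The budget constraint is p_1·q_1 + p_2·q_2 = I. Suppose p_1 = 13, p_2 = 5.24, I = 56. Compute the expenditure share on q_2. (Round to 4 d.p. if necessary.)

share on q_2 = 0.0238

MRS = MU_q_1/MU_q_2 = 5·(q_2/q_1)^(0.25). Set equal to p_1/p_2.
Hence q_2/q_1 = ((1/5)·p_1/p_2)^(1/(0.25)), i.e. raised to the 4 power.
With the ratio pinned down, the budget gives q_1* = I/(p_1 + p_2·(q_2/q_1)) and q_2* = (q_2/q_1)·q_1*.
Numerically q_2/q_1 = 0.060613, so q_1* = 56/(13 + 5.24·0.060613) = 4.205 and q_2* = 0.060613·4.205 = 0.2549.
Expenditure on q_2: 5.24·0.2549 = 1.3356; share = 0.0238.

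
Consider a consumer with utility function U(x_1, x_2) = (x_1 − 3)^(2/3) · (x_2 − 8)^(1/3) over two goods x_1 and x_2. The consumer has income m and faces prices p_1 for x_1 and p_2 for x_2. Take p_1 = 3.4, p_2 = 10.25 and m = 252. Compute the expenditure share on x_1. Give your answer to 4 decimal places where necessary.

MRS = 2·(x_2−8)/(x_1−3). Tangency with p_1/p_2 gives x_2−8 = (1/2)·(p_1/p_2)·(x_1−3).
After buying the subsistence bundle (3, 8), a share 2/3 of the remaining income goes to x_1: x_1* = 3 + 2/3·(m − 3p_1 − 8p_2)/p_1.
Discretionary income = 252 − 3·3.4 − 8·10.25 = 159.8; x_1* = 3 + 2/3·159.8/3.4 = 34.3333; x_2* = 8 + 1/3·159.8/10.25 = 13.1967.
Expenditure on x_1: 3.4·34.3333 = 116.7333; share = 0.4632.

share on x_1 = 0.4632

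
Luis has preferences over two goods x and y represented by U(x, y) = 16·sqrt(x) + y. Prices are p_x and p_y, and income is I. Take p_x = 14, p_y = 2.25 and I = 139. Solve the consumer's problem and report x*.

x* = 1.6531

MU_x = 8/√x, MU_y = 1. Tangency: 8/√x = p_x/p_y.
Solve: √x = 8·p_y/p_x, so x*(p_x,p_y) = (8·p_y/p_x)², and y* = (I − p_x·x*)/p_y.
Plugging in: x* = (8·2.25/14)² = 1.6531.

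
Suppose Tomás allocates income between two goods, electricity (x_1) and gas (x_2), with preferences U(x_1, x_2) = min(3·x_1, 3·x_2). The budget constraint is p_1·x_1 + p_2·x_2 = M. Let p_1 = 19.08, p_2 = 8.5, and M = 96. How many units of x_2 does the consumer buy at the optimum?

x_2* = 3.4808

Demand: x_1*(p_1,p_2,M) = 3·M/(3·p_1 + 3·p_2), x_2* = 3·M/(3·p_1 + 3·p_2).
Here 3·19.08 + 3·8.5 = 82.74, giving x_2* = 3.4808.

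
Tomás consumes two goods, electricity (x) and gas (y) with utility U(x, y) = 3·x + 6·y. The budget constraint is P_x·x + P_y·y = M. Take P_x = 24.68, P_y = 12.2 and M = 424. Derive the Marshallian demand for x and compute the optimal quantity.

x* = 0

Perfect substitutes: compare marginal utility per dollar. 3/P_x vs 6/P_y → 0.1216 vs 0.4918.
y gives more utility per dollar, so spend all income on y: y* = M/P_y, x* = 0.
Numerically: x* = 0, y* = 34.7541.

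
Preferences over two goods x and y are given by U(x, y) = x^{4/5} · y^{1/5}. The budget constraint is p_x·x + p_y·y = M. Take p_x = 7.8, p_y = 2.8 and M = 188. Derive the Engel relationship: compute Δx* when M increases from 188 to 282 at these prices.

Δx* = 9.641

The MRS is 4·y/x. Set MRS = p_x/p_y.
Rearranging, p_y·y = (1/4)·p_x·x. Substituting into the budget gives p_x·x·(1 + (1/4)) = M.
Demand: x*(p_x,p_y,M) = 0.8·M/p_x and y* = 0.2·M/p_y.
At p_x=7.8, p_y=2.8, M=188: x* = 0.8·188/7.8 = 19.2821.
At M' = 282: x* = 28.9231. Change: 28.9231 − 19.2821 = 9.641.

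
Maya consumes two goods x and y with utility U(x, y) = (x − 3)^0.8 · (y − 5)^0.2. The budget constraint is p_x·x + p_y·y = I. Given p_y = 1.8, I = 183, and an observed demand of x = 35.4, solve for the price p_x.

This is Cobb-Douglas in (x−3, y−5): tangency gives 0.8·p_y·(y−5) = 0.2·p_x·(x−3).
After buying the subsistence bundle (3, 5), a share 0.8 of the remaining income goes to x: x* = 3 + 0.8·(I − 3p_x − 5p_y)/p_x.
Set x* = 35.4 in the demand function and solve for p_x: p_x = 4.

p_x = 4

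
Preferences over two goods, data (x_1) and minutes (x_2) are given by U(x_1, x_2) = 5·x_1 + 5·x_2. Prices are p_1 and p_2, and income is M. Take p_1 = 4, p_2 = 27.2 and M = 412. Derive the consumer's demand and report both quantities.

x_1* = 103, x_2* = 0

Linear utility — the consumer picks whichever good has higher MU/price: 5/4 = 1.25 vs 5/27.2 = 0.1838.
x_1 gives more utility per dollar, so spend all income on x_1: x_1* = M/p_1, x_2* = 0.
Numerically: x_1* = 103, x_2* = 0.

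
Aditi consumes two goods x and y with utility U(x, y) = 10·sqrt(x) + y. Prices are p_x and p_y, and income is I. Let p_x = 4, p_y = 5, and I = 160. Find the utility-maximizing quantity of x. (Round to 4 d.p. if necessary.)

x* = 39.0625

Utility is quasi-linear in y; the FOC for x is 5/√x = p_x/p_y.
Solve: √x = 5·p_y/p_x, so x*(p_x,p_y) = (5·p_y/p_x)², and y* = (I − p_x·x*)/p_y.
Plugging in: x* = (5·5/4)² = 39.0625.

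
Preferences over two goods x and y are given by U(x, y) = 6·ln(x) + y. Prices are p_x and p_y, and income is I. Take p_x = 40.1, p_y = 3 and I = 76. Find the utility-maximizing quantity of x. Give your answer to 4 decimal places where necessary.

x* = 0.4489

MU_x = 6/x, MU_y = 1. Tangency: 6/x = p_x/p_y.
So x*(p_x,p_y) = 6·p_y/p_x, independent of income; and y* = (I − 6·p_y)/p_y.
At the given prices: x* = 6·3/40.1 = 0.4489.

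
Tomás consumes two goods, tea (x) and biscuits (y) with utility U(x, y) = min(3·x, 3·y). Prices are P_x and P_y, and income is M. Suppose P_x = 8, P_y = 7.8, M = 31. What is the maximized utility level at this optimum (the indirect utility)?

V = 5.8861

Leontief preferences: the optimum is at the kink where x/3 = y/3, i.e. y = x.
Budget: P_x·x + P_y·x = M, so (3·P_x + 3·P_y)·x = 3·M.
Demand: x*(P_x,P_y,M) = 3·M/(3·P_x + 3·P_y), y* = 3·M/(3·P_x + 3·P_y).
Here 3·8 + 3·7.8 = 47.4, giving x* = 1.962 and y* = 1.962.
Utility at the optimum: U(1.962, 1.962) = 5.8861.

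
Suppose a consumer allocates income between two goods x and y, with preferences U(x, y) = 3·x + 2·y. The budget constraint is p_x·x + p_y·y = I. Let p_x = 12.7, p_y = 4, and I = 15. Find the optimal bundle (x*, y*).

x* = 0, y* = 3.75

Perfect substitutes: compare marginal utility per dollar. 3/p_x vs 2/p_y → 0.2362 vs 0.5.
y gives more utility per dollar, so spend all income on y: y* = I/p_y, x* = 0.
Numerically: x* = 0, y* = 3.75.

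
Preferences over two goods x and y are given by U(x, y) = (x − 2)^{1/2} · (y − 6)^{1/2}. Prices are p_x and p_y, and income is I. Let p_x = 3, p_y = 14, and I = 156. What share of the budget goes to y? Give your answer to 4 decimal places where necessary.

share on y = 0.75

This is Cobb-Douglas in (x−2, y−6): tangency gives 0.5·p_y·(y−6) = 0.5·p_x·(x−2).
Substituting into the budget: x* = 2 + 0.5·(I − 2·p_x − 6·p_y)/p_x, and y* = 6 + 0.5·(…)/p_y.
Discretionary income = 156 − 2·3 − 6·14 = 66; x* = 2 + 0.5·66/3 = 13; y* = 6 + 0.5·66/14 = 8.3571.
Expenditure on y: 14·8.3571 = 117; share = 0.75.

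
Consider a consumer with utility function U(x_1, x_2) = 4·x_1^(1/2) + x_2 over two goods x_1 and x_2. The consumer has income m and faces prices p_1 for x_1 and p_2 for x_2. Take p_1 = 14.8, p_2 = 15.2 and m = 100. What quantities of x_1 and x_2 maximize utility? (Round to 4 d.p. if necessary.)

x_1* = 4.2191, x_2* = 2.4708

MU_x_1 = 2/√x_1, MU_x_2 = 1. Tangency: 2/√x_1 = p_1/p_2.
Thus x_1* = (2·p_2/p_1)² — independent of m — with the rest of income spent on x_2.
Plugging in: x_1* = (2·15.2/14.8)² = 4.2191, x_2* = 2.4708.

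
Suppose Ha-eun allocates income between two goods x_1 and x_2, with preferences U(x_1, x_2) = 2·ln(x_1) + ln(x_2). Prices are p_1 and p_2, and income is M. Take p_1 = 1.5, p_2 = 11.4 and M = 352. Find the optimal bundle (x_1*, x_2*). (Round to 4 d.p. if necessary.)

Tangency: MRS = 2·x_2/x_1 = p_1/p_2.
So 2·p_2·x_2 = p_1·x_1; combined with the budget, a share 2/3 of income goes to x_1.
Demand: x_1*(p_1,p_2,M) = 2/3·M/p_1 and x_2* = 1/3·M/p_2.
At p_1=1.5, p_2=11.4, M=352: x_1* = 2/3·352/1.5 = 156.4444, x_2* = 10.2924.

x_1* = 156.4444, x_2* = 10.2924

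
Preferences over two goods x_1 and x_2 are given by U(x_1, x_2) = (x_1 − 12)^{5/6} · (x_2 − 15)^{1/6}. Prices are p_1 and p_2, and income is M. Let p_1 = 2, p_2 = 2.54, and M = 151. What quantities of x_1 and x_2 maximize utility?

x_1* = 49.0417, x_2* = 20.8333

This is Cobb-Douglas in (x_1−12, x_2−15): tangency gives 5/6·p_2·(x_2−15) = 1/6·p_1·(x_1−12).
Substituting into the budget: x_1* = 12 + 5/6·(M − 12·p_1 − 15·p_2)/p_1, and x_2* = 15 + 1/6·(…)/p_2.
Discretionary income = 151 − 12·2 − 15·2.54 = 88.9; x_1* = 12 + 5/6·88.9/2 = 49.0417; x_2* = 15 + 1/6·88.9/2.54 = 20.8333.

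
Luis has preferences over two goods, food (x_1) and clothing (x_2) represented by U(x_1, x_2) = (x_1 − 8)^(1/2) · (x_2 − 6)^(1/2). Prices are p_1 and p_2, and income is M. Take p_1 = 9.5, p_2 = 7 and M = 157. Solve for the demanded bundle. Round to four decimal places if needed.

After buying the subsistence bundle (8, 6), a share 0.5 of the remaining income goes to x_1: x_1* = 8 + 0.5·(M − 8p_1 − 6p_2)/p_1.
Discretionary income = 157 − 8·9.5 − 6·7 = 39; x_1* = 8 + 0.5·39/9.5 = 10.0526; x_2* = 6 + 0.5·39/7 = 8.7857.

x_1* = 10.0526, x_2* = 8.7857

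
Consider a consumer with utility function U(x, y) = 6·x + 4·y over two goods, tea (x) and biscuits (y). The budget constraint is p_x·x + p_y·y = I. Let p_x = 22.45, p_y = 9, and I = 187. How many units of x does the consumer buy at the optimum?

x* = 0

Linear utility — the consumer picks whichever good has higher MU/price: 6/22.45 = 0.2673 vs 4/9 = 0.4444.
y gives more utility per dollar, so spend all income on y: y* = I/p_y, x* = 0.
Numerically: x* = 0, y* = 20.7778.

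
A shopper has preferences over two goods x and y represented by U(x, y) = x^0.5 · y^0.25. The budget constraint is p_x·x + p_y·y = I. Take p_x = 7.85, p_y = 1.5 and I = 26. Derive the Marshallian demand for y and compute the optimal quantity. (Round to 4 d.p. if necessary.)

y* = 5.7778

Tangency: MRS = 2·y/x = p_x/p_y.
So 0.5·p_y·y = 0.25·p_x·x; combined with the budget, a share 2/3 of income goes to x.
Demand: x*(p_x,p_y,I) = 2/3·I/p_x and y* = 1/3·I/p_y.
At p_x=7.85, p_y=1.5, I=26: y* = 1/3·26/1.5 = 5.7778.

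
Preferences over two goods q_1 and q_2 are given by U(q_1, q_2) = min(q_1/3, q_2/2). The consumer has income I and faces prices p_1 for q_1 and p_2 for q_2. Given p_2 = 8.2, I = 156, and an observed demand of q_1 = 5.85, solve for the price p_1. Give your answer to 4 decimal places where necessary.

p_1 = 21.2

With perfect complements, no substitution: consume in ratio q_1:q_2 = 3:2.
Budget: p_1·q_1 + p_2·(2/3)·q_1 = I, so (3·p_1 + 2·p_2)·q_1 = 3·I.
Demand: q_1*(p_1,p_2,I) = 3·I/(3·p_1 + 2·p_2), q_2* = 2·I/(3·p_1 + 2·p_2).
Set q_1* = 5.85 in the demand function and solve for p_1: p_1 = 21.2.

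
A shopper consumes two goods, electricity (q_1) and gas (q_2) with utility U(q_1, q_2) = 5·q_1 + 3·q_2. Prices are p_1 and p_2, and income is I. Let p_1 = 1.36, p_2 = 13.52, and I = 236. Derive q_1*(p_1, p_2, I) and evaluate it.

Numerically: q_1* = 173.5294, q_2* = 0.

q_1* = 173.5294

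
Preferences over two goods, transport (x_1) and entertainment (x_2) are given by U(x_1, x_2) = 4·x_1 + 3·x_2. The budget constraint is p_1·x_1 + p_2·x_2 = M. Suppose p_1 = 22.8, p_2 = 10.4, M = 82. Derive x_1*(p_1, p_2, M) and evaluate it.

x_1* = 0

Linear utility — the consumer picks whichever good has higher MU/price: 4/22.8 = 0.1754 vs 3/10.4 = 0.2885.
x_2 gives more utility per dollar, so spend all income on x_2: x_2* = M/p_2, x_1* = 0.
Numerically: x_1* = 0, x_2* = 7.8846.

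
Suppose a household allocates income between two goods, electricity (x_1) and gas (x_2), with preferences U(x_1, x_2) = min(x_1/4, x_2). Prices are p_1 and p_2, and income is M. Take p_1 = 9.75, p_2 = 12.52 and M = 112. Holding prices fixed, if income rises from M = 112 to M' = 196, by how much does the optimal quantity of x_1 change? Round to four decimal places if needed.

Leontief preferences: the optimum is at the kink where x_1/4 = x_2/1, i.e. x_2 = (1/4)·x_1.
Budget: p_1·x_1 + p_2·(1/4)·x_1 = M, so (4·p_1 + p_2)·x_1 = 4·M.
Demand: x_1*(p_1,p_2,M) = 4·M/(4·p_1 + p_2), x_2* = M/(4·p_1 + p_2).
Here 4·9.75 + 12.52 = 51.52, giving x_1* = 8.6957.
At M' = 196: x_1* = 15.2174. Change: 15.2174 − 8.6957 = 6.5217.

Δx_1* = 6.5217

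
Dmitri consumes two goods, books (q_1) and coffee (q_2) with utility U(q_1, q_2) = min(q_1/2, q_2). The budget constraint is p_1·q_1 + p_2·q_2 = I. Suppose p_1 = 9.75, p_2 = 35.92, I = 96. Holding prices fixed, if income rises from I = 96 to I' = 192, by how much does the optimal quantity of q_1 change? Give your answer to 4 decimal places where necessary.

Δq_1* = 3.4645

Demand: q_1*(p_1,p_2,I) = 2·I/(2·p_1 + p_2), q_2* = I/(2·p_1 + p_2).
Here 2·9.75 + 35.92 = 55.42, giving q_1* = 3.4645.
At I' = 192: q_1* = 6.9289. Change: 6.9289 − 3.4645 = 3.4645.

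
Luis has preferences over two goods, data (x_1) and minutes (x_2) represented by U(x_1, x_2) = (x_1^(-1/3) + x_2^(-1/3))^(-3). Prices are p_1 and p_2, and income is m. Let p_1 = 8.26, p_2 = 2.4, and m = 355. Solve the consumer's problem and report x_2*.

From the CES first-order condition, (x_2/x_1)^(4/3) = p_1/p_2.
Solve for the ratio: x_2/x_1 = [p_1/p_2]^(0.75).
With the ratio pinned down, the budget gives x_1* = m/(p_1 + p_2·(x_2/x_1)) and x_2* = (x_2/x_1)·x_1*.
Numerically x_2/x_1 = 2.526833, so x_1* = 355/(8.26 + 2.4·2.526833) = 24.7829 and x_2* = 2.526833·24.7829 = 62.6222.

x_2* = 62.6222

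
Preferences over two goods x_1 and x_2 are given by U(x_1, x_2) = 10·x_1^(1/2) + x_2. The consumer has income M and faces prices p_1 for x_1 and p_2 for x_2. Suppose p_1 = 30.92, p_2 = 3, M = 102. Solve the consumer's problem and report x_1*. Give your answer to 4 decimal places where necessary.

x_1* = 0.2353

MU_x_1 = 5/√x_1, MU_x_2 = 1. Tangency: 5/√x_1 = p_1/p_2.
Solve: √x_1 = 5·p_2/p_1, so x_1*(p_1,p_2) = (5·p_2/p_1)², and x_2* = (M − p_1·x_1*)/p_2.
Plugging in: x_1* = (5·3/30.92)² = 0.2353.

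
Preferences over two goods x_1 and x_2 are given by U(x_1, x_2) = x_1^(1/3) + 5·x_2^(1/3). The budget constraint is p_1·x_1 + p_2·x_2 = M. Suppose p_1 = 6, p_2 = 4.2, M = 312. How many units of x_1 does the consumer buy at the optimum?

x_1* = 3.6204

MRS = MU_x_1/MU_x_2 = (1/5)·(x_2/x_1)^(2/3). Set equal to p_1/p_2.
Solve for the ratio: x_2/x_1 = [5·p_1/p_2]^(1.5).
Substitute x_2 = (x_2/x_1)·x_1 into the budget: x_1* = M/(p_1 + p_2·(x_2/x_1)).
Numerically x_2/x_1 = 19.090089, so x_1* = 312/(6 + 4.2·19.090089) = 3.6204.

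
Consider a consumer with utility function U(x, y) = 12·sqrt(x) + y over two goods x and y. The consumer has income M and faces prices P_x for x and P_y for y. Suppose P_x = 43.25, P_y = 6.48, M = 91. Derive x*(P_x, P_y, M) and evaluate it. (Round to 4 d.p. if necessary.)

x* = 0.8081

Thus x* = (6·P_y/P_x)² — independent of M — with the rest of income spent on y.
Plugging in: x* = (6·6.48/43.25)² = 0.8081.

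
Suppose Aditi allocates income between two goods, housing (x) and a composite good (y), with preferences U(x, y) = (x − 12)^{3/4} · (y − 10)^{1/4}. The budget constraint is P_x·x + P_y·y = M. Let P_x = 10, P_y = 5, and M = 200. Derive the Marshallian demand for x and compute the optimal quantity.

x* = 14.25

Substituting into the budget: x* = 12 + 0.75·(M − 12·P_x − 10·P_y)/P_x, and y* = 10 + 0.25·(…)/P_y.
Discretionary income = 200 − 12·10 − 10·5 = 30; x* = 12 + 0.75·30/10 = 14.25.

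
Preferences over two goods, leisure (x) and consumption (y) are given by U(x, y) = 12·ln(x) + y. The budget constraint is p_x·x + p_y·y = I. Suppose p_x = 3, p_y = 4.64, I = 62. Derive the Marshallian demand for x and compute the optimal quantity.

x* = 18.56

Set MRS = p_x/p_y: (12/x)/1 = p_x/p_y.
So x*(p_x,p_y) = 12·p_y/p_x, independent of income; and y* = (I − 12·p_y)/p_y.
At the given prices: x* = 12·4.64/3 = 18.56.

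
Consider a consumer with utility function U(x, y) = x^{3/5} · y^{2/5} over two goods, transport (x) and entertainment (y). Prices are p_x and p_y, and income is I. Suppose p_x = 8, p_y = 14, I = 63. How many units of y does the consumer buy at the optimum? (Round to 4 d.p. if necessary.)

Demand: x*(p_x,p_y,I) = 0.6·I/p_x and y* = 0.4·I/p_y.
At p_x=8, p_y=14, I=63: y* = 0.4·63/14 = 1.8.

y* = 1.8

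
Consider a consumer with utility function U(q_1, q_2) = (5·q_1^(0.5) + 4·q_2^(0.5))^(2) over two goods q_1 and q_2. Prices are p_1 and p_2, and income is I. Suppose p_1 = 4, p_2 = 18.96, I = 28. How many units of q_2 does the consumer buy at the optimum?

MRS = MU_q_1/MU_q_2 = (5/4)·(q_2/q_1)^(0.5). Set equal to p_1/p_2.
Hence q_2/q_1 = ((4/5)·p_1/p_2)^(1/(0.5)), i.e. raised to the 2 power.
With the ratio pinned down, the budget gives q_1* = I/(p_1 + p_2·(q_2/q_1)) and q_2* = (q_2/q_1)·q_1*.
Numerically q_2/q_1 = 0.028485, so q_1* = 28/(4 + 18.96·0.028485) = 6.1673 and q_2* = 0.028485·6.1673 = 0.1757.

q_2* = 0.1757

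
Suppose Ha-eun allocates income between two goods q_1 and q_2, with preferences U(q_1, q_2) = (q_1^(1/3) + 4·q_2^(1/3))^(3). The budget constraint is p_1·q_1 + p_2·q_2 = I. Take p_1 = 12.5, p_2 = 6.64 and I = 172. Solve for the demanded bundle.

MRS = MU_q_1/MU_q_2 = (1/4)·(q_2/q_1)^(2/3). Set equal to p_1/p_2.
Hence q_2/q_1 = (4·p_1/p_2)^(1/(2/3)), i.e. raised to the 1.5 power.
Substitute q_2 = (q_2/q_1)·q_1 into the budget: q_1* = I/(p_1 + p_2·(q_2/q_1)).
Numerically q_2/q_1 = 20.663453, so q_1* = 172/(12.5 + 6.64·20.663453) = 1.1489 and q_2* = 20.663453·1.1489 = 23.7407.

q_1* = 1.1489, q_2* = 23.7407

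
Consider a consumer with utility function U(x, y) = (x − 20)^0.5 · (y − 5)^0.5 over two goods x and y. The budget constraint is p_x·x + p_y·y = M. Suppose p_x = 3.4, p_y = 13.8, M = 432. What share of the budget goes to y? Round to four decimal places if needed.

share on y = 0.5012

MRS = (y−5)/(x−20). Tangency with p_x/p_y gives y−5 = (p_x/p_y)·(x−20).
After buying the subsistence bundle (20, 5), a share 0.5 of the remaining income goes to x: x* = 20 + 0.5·(M − 20p_x − 5p_y)/p_x.
Discretionary income = 432 − 20·3.4 − 5·13.8 = 295; x* = 20 + 0.5·295/3.4 = 63.3824; y* = 5 + 0.5·295/13.8 = 15.6884.
Expenditure on y: 13.8·15.6884 = 216.5; share = 0.5012.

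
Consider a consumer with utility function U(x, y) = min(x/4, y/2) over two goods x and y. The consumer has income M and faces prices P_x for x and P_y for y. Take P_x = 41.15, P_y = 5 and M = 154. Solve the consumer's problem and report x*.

x* = 3.5281

With perfect complements, no substitution: consume in ratio x:y = 4:2.
Budget: P_x·x + P_y·(1/2)·x = M, so (4·P_x + 2·P_y)·x = 4·M.
Demand: x*(P_x,P_y,M) = 4·M/(4·P_x + 2·P_y), y* = 2·M/(4·P_x + 2·P_y).
Here 4·41.15 + 2·5 = 174.6, giving x* = 3.5281.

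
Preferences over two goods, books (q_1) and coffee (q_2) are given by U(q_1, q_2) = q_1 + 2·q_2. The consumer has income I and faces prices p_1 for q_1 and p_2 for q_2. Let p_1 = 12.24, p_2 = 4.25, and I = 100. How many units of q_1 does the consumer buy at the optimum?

Perfect substitutes: compare marginal utility per dollar. 1/p_1 vs 2/p_2 → 0.0817 vs 0.4706.
q_2 gives more utility per dollar, so spend all income on q_2: q_2* = I/p_2, q_1* = 0.
Numerically: q_1* = 0, q_2* = 23.5294.

q_1* = 0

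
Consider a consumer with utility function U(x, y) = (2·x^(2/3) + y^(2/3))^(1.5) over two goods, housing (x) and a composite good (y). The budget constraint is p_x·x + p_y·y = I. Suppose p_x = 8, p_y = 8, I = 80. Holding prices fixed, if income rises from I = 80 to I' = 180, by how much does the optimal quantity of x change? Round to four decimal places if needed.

Numerically y/x = 0.125, so x* = 80/(8 + 8·0.125) = 8.8889.
At I' = 180: x* = 20. Change: 20 − 8.8889 = 11.1111.

Δx* = 11.1111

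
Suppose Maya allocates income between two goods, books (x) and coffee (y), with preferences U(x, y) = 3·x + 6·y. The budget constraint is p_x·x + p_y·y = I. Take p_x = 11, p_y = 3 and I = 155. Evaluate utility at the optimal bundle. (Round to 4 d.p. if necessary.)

Perfect substitutes: compare marginal utility per dollar. 3/p_x vs 6/p_y → 0.2727 vs 2.
y gives more utility per dollar, so spend all income on y: y* = I/p_y, x* = 0.
Numerically: x* = 0, y* = 51.6667.
Utility at the optimum: U(0, 51.6667) = 310.

V = 310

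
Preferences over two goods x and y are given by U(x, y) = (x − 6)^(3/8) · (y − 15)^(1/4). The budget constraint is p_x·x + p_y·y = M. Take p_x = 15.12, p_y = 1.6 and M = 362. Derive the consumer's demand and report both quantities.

Let x' = x−6, y' = y−15. MRS = (3/2)·y'/x' = p_x/p_y.
Substituting into the budget: x* = 6 + 0.6·(M − 6·p_x − 15·p_y)/p_x, and y* = 15 + 0.4·(…)/p_y.
Discretionary income = 362 − 6·15.12 − 15·1.6 = 247.28; x* = 6 + 0.6·247.28/15.12 = 15.8127; y* = 15 + 0.4·247.28/1.6 = 76.82.

x* = 15.8127, y* = 76.82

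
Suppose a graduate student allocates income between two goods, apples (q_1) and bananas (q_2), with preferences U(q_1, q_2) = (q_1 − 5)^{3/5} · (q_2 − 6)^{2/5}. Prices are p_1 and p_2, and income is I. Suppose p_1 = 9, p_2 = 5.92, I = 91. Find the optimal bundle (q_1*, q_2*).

q_1* = 5.6987, q_2* = 6.7081

MRS = (3/2)·(q_2−6)/(q_1−5). Tangency with p_1/p_2 gives q_2−6 = (2/3)·(p_1/p_2)·(q_1−5).
After buying the subsistence bundle (5, 6), a share 0.6 of the remaining income goes to q_1: q_1* = 5 + 0.6·(I − 5p_1 − 6p_2)/p_1.
Discretionary income = 91 − 5·9 − 6·5.92 = 10.48; q_1* = 5 + 0.6·10.48/9 = 5.6987; q_2* = 6 + 0.4·10.48/5.92 = 6.7081.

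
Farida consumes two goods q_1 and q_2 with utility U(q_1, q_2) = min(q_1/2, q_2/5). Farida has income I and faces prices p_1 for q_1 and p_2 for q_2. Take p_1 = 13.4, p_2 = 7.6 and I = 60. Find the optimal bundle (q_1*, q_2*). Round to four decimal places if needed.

With perfect complements, no substitution: consume in ratio q_1:q_2 = 2:5.
Budget: p_1·q_1 + p_2·(5/2)·q_1 = I, so (2·p_1 + 5·p_2)·q_1 = 2·I.
Demand: q_1*(p_1,p_2,I) = 2·I/(2·p_1 + 5·p_2), q_2* = 5·I/(2·p_1 + 5·p_2).
Here 2·13.4 + 5·7.6 = 64.8, giving q_1* = 1.8519 and q_2* = 4.6296.

q_1* = 1.8519, q_2* = 4.6296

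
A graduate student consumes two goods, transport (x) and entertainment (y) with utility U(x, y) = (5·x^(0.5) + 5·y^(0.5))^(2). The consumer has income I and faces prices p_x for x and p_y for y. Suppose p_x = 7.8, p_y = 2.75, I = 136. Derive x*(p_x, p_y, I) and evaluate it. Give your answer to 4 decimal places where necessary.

x* = 4.5449

From the CES first-order condition, (y/x)^(0.5) = p_x/p_y.
Hence y/x = (p_x/p_y)^(1/(0.5)), i.e. raised to the 2 power.
Substitute y = (y/x)·x into the budget: x* = I/(p_x + p_y·(y/x)).
Numerically y/x = 8.044959, so x* = 136/(7.8 + 2.75·8.044959) = 4.5449.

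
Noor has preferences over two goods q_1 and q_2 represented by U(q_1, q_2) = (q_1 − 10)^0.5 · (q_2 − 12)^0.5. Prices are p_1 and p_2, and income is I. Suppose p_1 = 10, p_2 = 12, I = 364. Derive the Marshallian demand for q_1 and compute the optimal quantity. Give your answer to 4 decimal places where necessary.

q_1* = 16

Let q_1' = q_1−10, q_2' = q_2−12. MRS = q_2'/q_1' = p_1/p_2.
Substituting into the budget: q_1* = 10 + 0.5·(I − 10·p_1 − 12·p_2)/p_1, and q_2* = 12 + 0.5·(…)/p_2.
Discretionary income = 364 − 10·10 − 12·12 = 120; q_1* = 10 + 0.5·120/10 = 16.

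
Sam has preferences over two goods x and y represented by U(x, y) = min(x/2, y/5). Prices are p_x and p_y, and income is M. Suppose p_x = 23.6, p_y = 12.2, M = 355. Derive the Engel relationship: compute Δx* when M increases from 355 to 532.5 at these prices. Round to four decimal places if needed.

With perfect complements, no substitution: consume in ratio x:y = 2:5.
Budget: p_x·x + p_y·(5/2)·x = M, so (2·p_x + 5·p_y)·x = 2·M.
Demand: x*(p_x,p_y,M) = 2·M/(2·p_x + 5·p_y), y* = 5·M/(2·p_x + 5·p_y).
Here 2·23.6 + 5·12.2 = 108.2, giving x* = 6.5619.
At M' = 532.5: x* = 9.8429. Change: 9.8429 − 6.5619 = 3.281.

Δx* = 3.281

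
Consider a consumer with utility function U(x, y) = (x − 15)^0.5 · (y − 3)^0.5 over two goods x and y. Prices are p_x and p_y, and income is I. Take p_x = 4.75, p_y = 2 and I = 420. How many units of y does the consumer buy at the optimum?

Let x' = x−15, y' = y−3. MRS = y'/x' = p_x/p_y.
After buying the subsistence bundle (15, 3), a share 0.5 of the remaining income goes to x: x* = 15 + 0.5·(I − 15p_x − 3p_y)/p_x.
Discretionary income = 420 − 15·4.75 − 3·2 = 342.75; y* = 3 + 0.5·342.75/2 = 88.6875.

y* = 88.6875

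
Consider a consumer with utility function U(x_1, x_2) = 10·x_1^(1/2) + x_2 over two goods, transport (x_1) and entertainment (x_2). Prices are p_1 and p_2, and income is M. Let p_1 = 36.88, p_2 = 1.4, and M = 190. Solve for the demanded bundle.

x_1* = 0.036, x_2* = 134.7653

Utility is quasi-linear in x_2; the FOC for x_1 is 5/√x_1 = p_1/p_2.
Thus x_1* = (5·p_2/p_1)² — independent of M — with the rest of income spent on x_2.
Plugging in: x_1* = (5·1.4/36.88)² = 0.036, x_2* = 134.7653.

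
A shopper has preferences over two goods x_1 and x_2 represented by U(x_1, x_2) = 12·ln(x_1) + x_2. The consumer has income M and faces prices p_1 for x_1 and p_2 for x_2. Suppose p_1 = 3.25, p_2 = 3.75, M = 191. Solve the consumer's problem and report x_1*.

x_1* = 13.8462

Set MRS = p_1/p_2: (12/x_1)/1 = p_1/p_2.
So x_1*(p_1,p_2) = 12·p_2/p_1, independent of income; and x_2* = (M − 12·p_2)/p_2.
At the given prices: x_1* = 12·3.75/3.25 = 13.8462.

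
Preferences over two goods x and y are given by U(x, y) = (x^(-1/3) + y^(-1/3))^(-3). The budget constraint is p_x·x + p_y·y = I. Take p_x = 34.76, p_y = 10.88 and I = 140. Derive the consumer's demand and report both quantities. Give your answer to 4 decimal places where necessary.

From the CES first-order condition, (y/x)^(4/3) = p_x/p_y.
Solve for the ratio: y/x = [p_x/p_y]^(0.75).
With the ratio pinned down, the budget gives x* = I/(p_x + p_y·(y/x)) and y* = (y/x)·x*.
Numerically y/x = 2.389671, so x* = 140/(34.76 + 10.88·2.389671) = 2.3042 and y* = 2.389671·2.3042 = 5.5062.

x* = 2.3042, y* = 5.5062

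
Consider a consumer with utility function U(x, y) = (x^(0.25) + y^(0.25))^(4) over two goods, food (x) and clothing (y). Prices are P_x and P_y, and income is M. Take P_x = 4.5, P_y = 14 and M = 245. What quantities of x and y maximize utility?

x* = 32.3111, y* = 7.1143

Substitute y = (y/x)·x into the budget: x* = M/(P_x + P_y·(y/x)).
Numerically y/x = 0.220181, so x* = 245/(4.5 + 14·0.220181) = 32.3111 and y* = 0.220181·32.3111 = 7.1143.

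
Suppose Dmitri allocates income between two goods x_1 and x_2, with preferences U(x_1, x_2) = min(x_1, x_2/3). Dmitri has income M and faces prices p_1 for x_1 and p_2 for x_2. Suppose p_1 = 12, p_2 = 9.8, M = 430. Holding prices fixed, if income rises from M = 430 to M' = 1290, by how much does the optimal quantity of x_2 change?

Leontief preferences: the optimum is at the kink where x_1/1 = x_2/3, i.e. x_2 = 3·x_1.
Budget: p_1·x_1 + p_2·3·x_1 = M, so (p_1 + 3·p_2)·x_1 = M.
Demand: x_1*(p_1,p_2,M) = M/(p_1 + 3·p_2), x_2* = 3·M/(p_1 + 3·p_2).
Here 12 + 3·9.8 = 41.4, giving x_2* = 31.1594.
At M' = 1290: x_2* = 93.4783. Change: 93.4783 − 31.1594 = 62.3188.

Δx_2* = 62.3188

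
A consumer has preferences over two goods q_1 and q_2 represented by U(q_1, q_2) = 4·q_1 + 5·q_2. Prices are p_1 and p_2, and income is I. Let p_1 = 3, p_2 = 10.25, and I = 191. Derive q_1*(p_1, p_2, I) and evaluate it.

Perfect substitutes: compare marginal utility per dollar. 4/p_1 vs 5/p_2 → 1.3333 vs 0.4878.
q_1 gives more utility per dollar, so spend all income on q_1: q_1* = I/p_1, q_2* = 0.
Numerically: q_1* = 63.6667, q_2* = 0.

q_1* = 63.6667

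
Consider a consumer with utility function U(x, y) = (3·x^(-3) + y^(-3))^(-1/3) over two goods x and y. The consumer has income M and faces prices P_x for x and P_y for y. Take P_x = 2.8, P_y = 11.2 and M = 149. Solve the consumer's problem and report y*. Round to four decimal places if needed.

From the CES first-order condition, 3·(y/x)^(4) = P_x/P_y.
Hence y/x = ((1/3)·P_x/P_y)^(1/(4)), i.e. raised to the 0.25 power.
With the ratio pinned down, the budget gives x* = M/(P_x + P_y·(y/x)) and y* = (y/x)·x*.
Numerically y/x = 0.537285, so x* = 149/(2.8 + 11.2·0.537285) = 16.898 and y* = 0.537285·16.898 = 9.0791.

y* = 9.0791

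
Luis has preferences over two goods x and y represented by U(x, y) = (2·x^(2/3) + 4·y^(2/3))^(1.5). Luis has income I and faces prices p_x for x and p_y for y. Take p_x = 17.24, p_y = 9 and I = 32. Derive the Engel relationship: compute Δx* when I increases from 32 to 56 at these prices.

MU_x ∝ 2·x^(-1/3), MU_y ∝ 4·y^(-1/3), so MRS = (1/2)·(y/x)^(1/3) = p_x/p_y.
Hence y/x = (2·p_x/p_y)^(1/(1/3)), i.e. raised to the 3 power.
Substitute y = (y/x)·x into the budget: x* = I/(p_x + p_y·(y/x)).
Numerically y/x = 56.230798, so x* = 32/(17.24 + 9·56.230798) = 0.0611.
At I' = 56: x* = 0.107. Change: 0.107 − 0.0611 = 0.0459.

Δx* = 0.0459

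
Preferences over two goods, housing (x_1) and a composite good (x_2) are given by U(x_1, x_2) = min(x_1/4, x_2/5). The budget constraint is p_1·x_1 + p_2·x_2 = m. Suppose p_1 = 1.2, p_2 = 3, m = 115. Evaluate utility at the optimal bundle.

With perfect complements, no substitution: consume in ratio x_1:x_2 = 4:5.
Budget: p_1·x_1 + p_2·(5/4)·x_1 = m, so (4·p_1 + 5·p_2)·x_1 = 4·m.
Demand: x_1*(p_1,p_2,m) = 4·m/(4·p_1 + 5·p_2), x_2* = 5·m/(4·p_1 + 5·p_2).
Here 4·1.2 + 5·3 = 19.8, giving x_1* = 23.2323 and x_2* = 29.0404.
Utility at the optimum: U(23.2323, 29.0404) = 5.8081.

V = 5.8081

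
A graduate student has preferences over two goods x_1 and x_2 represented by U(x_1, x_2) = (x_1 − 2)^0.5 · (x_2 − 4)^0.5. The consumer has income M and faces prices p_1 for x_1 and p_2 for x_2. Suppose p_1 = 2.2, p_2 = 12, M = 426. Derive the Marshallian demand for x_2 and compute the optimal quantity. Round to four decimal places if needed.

MRS = (x_2−4)/(x_1−2). Tangency with p_1/p_2 gives x_2−4 = (p_1/p_2)·(x_1−2).
After buying the subsistence bundle (2, 4), a share 0.5 of the remaining income goes to x_1: x_1* = 2 + 0.5·(M − 2p_1 − 4p_2)/p_1.
Discretionary income = 426 − 2·2.2 − 4·12 = 373.6; x_2* = 4 + 0.5·373.6/12 = 19.5667.

x_2* = 19.5667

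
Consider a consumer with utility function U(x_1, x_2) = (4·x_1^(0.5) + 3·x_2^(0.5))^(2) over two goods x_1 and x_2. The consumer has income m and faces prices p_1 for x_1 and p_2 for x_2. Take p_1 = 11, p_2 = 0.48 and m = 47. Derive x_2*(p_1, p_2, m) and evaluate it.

From the CES first-order condition, (4/3)·(x_2/x_1)^(0.5) = p_1/p_2.
Hence x_2/x_1 = ((3/4)·p_1/p_2)^(1/(0.5)), i.e. raised to the 2 power.
With the ratio pinned down, the budget gives x_1* = m/(p_1 + p_2·(x_2/x_1)) and x_2* = (x_2/x_1)·x_1*.
Numerically x_2/x_1 = 295.410156, so x_1* = 47/(11 + 0.48·295.410156) = 0.3076 and x_2* = 295.410156·0.3076 = 90.8675.

x_2* = 90.8675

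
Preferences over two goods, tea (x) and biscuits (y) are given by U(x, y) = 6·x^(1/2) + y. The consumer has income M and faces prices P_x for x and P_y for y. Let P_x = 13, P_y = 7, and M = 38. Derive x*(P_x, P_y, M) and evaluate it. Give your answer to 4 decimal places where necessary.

x* = 2.6095

Solve: √x = 3·P_y/P_x, so x*(P_x,P_y) = (3·P_y/P_x)², and y* = (M − P_x·x*)/P_y.
Plugging in: x* = (3·7/13)² = 2.6095.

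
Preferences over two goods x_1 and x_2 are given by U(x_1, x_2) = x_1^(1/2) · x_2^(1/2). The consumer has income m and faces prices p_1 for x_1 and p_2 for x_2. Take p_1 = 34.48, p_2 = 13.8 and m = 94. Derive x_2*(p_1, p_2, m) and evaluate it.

MU_x_1/MU_x_2 = (0.5·x_2)/(0.5·x_1); tangency sets this equal to p_1/p_2.
Rearranging, p_2·x_2 = p_1·x_1. Substituting into the budget gives p_1·x_1·(1 + 1) = m.
Demand: x_1*(p_1,p_2,m) = 0.5·m/p_1 and x_2* = 0.5·m/p_2.
At p_1=34.48, p_2=13.8, m=94: x_2* = 0.5·94/13.8 = 3.4058.

x_2* = 3.4058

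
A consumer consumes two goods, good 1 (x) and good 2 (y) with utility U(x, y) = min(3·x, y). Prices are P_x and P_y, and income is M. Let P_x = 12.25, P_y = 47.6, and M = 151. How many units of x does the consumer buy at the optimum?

Leontief preferences: the optimum is at the kink where x/1 = y/3, i.e. y = 3·x.
Budget: P_x·x + P_y·3·x = M, so (P_x + 3·P_y)·x = M.
Demand: x*(P_x,P_y,M) = M/(P_x + 3·P_y), y* = 3·M/(P_x + 3·P_y).
Here 12.25 + 3·47.6 = 155.05, giving x* = 0.9739.

x* = 0.9739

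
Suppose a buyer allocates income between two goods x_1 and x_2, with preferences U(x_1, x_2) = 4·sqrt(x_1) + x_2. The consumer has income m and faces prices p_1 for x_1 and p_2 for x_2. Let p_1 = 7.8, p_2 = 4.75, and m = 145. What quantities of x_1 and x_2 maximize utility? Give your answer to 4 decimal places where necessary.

Plugging in: x_1* = (2·4.75/7.8)² = 1.4834, x_2* = 28.0904.

x_1* = 1.4834, x_2* = 28.0904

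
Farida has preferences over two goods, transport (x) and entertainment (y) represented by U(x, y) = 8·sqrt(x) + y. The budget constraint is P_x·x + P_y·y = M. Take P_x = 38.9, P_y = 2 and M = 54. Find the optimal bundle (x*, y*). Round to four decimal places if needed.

MU_x = 4/√x, MU_y = 1. Tangency: 4/√x = P_x/P_y.
Solve: √x = 4·P_y/P_x, so x*(P_x,P_y) = (4·P_y/P_x)², and y* = (M − P_x·x*)/P_y.
Plugging in: x* = (4·2/38.9)² = 0.0423, y* = 26.1774.

x* = 0.0423, y* = 26.1774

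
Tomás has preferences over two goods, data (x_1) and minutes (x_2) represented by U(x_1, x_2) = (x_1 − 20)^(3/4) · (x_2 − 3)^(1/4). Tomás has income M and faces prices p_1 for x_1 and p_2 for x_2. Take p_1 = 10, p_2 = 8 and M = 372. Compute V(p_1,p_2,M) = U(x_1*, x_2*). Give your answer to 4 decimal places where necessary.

V = 8.9181

Let x_1' = x_1−20, x_2' = x_2−3. MRS = 3·x_2'/x_1' = p_1/p_2.
After buying the subsistence bundle (20, 3), a share 0.75 of the remaining income goes to x_1: x_1* = 20 + 0.75·(M − 20p_1 − 3p_2)/p_1.
Discretionary income = 372 − 20·10 − 3·8 = 148; x_1* = 20 + 0.75·148/10 = 31.1; x_2* = 3 + 0.25·148/8 = 7.625.
Utility at the optimum: U(31.1, 7.625) = 8.9181.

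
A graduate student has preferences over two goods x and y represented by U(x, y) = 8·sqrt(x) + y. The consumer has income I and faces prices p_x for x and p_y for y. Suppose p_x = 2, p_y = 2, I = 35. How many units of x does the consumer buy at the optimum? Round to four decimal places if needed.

x* = 16

Set MRS = p_x/p_y: 4·x^(−1/2) = p_x/p_y.
Thus x* = (4·p_y/p_x)² — independent of I — with the rest of income spent on y.
Plugging in: x* = (4·2/2)² = 16.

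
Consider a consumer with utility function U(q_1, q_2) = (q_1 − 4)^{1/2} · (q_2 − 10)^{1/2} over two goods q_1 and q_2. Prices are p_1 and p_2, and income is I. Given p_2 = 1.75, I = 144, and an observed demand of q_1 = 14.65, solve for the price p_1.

p_1 = 5

This is Cobb-Douglas in (q_1−4, q_2−10): tangency gives 0.5·p_2·(q_2−10) = 0.5·p_1·(q_1−4).
Substituting into the budget: q_1* = 4 + 0.5·(I − 4·p_1 − 10·p_2)/p_1, and q_2* = 10 + 0.5·(…)/p_2.
Set q_1* = 14.65 in the demand function and solve for p_1: p_1 = 5.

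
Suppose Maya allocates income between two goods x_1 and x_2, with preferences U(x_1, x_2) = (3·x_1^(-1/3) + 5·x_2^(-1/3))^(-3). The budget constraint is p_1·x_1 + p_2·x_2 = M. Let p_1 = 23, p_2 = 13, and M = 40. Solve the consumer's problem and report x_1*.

MU_x_1 ∝ 3·x_1^(-4/3), MU_x_2 ∝ 5·x_2^(-4/3), so MRS = (3/5)·(x_2/x_1)^(4/3) = p_1/p_2.
Solve for the ratio: x_2/x_1 = [(5/3)·p_1/p_2]^(0.75).
With the ratio pinned down, the budget gives x_1* = M/(p_1 + p_2·(x_2/x_1)) and x_2* = (x_2/x_1)·x_1*.
Numerically x_2/x_1 = 2.25022, so x_1* = 40/(23 + 13·2.25022) = 0.7655.

x_1* = 0.7655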